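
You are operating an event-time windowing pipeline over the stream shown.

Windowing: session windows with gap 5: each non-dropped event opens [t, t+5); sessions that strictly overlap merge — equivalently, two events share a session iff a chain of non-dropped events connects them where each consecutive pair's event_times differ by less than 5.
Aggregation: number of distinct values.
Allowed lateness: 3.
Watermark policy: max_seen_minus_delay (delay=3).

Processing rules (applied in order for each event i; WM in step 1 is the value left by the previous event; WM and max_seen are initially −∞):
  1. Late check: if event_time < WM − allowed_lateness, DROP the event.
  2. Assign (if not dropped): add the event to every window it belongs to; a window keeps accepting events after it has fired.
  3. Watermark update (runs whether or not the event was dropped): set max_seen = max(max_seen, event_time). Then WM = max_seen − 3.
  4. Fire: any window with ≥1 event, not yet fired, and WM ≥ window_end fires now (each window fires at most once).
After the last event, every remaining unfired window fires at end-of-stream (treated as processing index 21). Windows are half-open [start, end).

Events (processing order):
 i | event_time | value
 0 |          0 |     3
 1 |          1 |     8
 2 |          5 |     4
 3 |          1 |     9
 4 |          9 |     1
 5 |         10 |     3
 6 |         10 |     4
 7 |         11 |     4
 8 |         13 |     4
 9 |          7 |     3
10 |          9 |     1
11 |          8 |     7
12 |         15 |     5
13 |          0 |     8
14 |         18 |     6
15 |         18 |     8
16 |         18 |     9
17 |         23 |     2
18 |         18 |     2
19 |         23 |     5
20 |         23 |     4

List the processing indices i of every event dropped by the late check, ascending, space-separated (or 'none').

13

i=0 t=0 v=3: → [0,5); WM=-3
i=1 t=1 v=8: → [0,6); WM=-2
i=2 t=5 v=4: → [0,10); WM=2
i=3 t=1 v=9: → [0,10); WM=2
i=4 t=9 v=1: → [0,14); WM=6
i=5 t=10 v=3: → [0,15); WM=7
i=6 t=10 v=4: → [0,15); WM=7
i=7 t=11 v=4: → [0,16); WM=8
i=8 t=13 v=4: → [0,18); WM=10
i=9 t=7 v=3: → [0,18); WM=10
i=10 t=9 v=1: → [0,18); WM=10
i=11 t=8 v=7: → [0,18); WM=10
i=12 t=15 v=5: → [0,20); WM=12
i=13 t=0 v=8: DROP (t<12-3); WM=12
i=14 t=18 v=6: → [0,23); WM=15
i=15 t=18 v=8: → [0,23); WM=15
i=16 t=18 v=9: → [0,23); WM=15
i=17 t=23 v=2: → [23,28); WM=20
i=18 t=18 v=2: → [0,23); WM=20
i=19 t=23 v=5: → [23,28); WM=20
i=20 t=23 v=4: → [23,28); WM=20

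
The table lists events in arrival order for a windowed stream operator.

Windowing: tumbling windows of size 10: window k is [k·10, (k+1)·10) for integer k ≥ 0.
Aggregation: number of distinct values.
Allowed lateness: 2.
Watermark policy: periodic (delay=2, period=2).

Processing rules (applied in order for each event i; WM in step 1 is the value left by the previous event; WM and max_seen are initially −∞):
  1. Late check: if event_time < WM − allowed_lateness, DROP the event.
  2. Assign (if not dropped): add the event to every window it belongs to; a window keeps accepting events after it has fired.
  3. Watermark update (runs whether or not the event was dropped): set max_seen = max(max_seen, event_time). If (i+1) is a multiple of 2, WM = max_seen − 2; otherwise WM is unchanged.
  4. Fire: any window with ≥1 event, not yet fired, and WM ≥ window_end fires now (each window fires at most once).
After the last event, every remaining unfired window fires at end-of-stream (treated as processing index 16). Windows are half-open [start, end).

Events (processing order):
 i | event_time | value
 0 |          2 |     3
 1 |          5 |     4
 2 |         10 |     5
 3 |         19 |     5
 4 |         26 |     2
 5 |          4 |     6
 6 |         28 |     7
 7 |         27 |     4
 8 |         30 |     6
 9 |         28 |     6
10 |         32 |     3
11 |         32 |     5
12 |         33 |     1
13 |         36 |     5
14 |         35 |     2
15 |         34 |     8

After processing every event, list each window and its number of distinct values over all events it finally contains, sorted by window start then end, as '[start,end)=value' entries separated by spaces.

[0,10)=2 [10,20)=1 [20,30)=4 [30,40)=6

i=0 t=2 v=3: → [0,10); WM=−∞
i=1 t=5 v=4: → [0,10); WM=3
i=2 t=10 v=5: → [10,20); WM=3
i=3 t=19 v=5: → [10,20); WM=17; [0,10) fires=2
i=4 t=26 v=2: → [20,30); WM=17
i=5 t=4 v=6: DROP (t<17-2); WM=24; [10,20) fires=1
i=6 t=28 v=7: → [20,30); WM=24
i=7 t=27 v=4: → [20,30); WM=26
i=8 t=30 v=6: → [30,40); WM=26
i=9 t=28 v=6: → [20,30); WM=28
i=10 t=32 v=3: → [30,40); WM=28
i=11 t=32 v=5: → [30,40); WM=30; [20,30) fires=4
i=12 t=33 v=1: → [30,40); WM=30
i=13 t=36 v=5: → [30,40); WM=34
i=14 t=35 v=2: → [30,40); WM=34
i=15 t=34 v=8: → [30,40); WM=34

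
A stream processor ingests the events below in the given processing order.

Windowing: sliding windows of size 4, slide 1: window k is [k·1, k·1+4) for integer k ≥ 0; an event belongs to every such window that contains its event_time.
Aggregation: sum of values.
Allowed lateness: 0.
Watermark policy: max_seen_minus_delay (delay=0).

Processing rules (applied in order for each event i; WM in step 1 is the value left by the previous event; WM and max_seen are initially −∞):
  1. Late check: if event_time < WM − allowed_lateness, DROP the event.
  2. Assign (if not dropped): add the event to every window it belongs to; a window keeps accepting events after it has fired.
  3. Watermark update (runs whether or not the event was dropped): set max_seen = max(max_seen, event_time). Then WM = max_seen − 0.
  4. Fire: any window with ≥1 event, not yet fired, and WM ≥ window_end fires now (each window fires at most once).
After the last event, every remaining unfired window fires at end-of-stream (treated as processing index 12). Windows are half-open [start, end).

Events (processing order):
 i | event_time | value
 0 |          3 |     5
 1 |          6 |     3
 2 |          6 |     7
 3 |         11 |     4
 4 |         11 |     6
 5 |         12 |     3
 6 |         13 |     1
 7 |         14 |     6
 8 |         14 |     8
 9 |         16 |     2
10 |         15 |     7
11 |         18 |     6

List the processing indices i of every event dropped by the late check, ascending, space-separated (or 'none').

10

i=0 t=3 v=5: → [3,7),[2,6),[1,5),[0,4); WM=3
i=1 t=6 v=3: → [6,10),[5,9),[4,8),[3,7); WM=6; [0,4) fires=5 [1,5) fires=5 [2,6) fires=5
i=2 t=6 v=7: → [6,10),[5,9),[4,8),[3,7); WM=6
i=3 t=11 v=4: → [11,15),[10,14),[9,13),[8,12); WM=11; [3,7) fires=15 [4,8) fires=10 [5,9) fires=10 [6,10) fires=10
i=4 t=11 v=6: → [11,15),[10,14),[9,13),[8,12); WM=11
i=5 t=12 v=3: → [12,16),[11,15),[10,14),[9,13); WM=12; [8,12) fires=10
i=6 t=13 v=1: → [13,17),[12,16),[11,15),[10,14); WM=13; [9,13) fires=13
i=7 t=14 v=6: → [14,18),[13,17),[12,16),[11,15); WM=14; [10,14) fires=14
i=8 t=14 v=8: → [14,18),[13,17),[12,16),[11,15); WM=14
i=9 t=16 v=2: → [16,20),[15,19),[14,18),[13,17); WM=16; [11,15) fires=28 [12,16) fires=18
i=10 t=15 v=7: DROP (t<16-0); WM=16
i=11 t=18 v=6: → [18,22),[17,21),[16,20),[15,19); WM=18; [13,17) fires=17 [14,18) fires=16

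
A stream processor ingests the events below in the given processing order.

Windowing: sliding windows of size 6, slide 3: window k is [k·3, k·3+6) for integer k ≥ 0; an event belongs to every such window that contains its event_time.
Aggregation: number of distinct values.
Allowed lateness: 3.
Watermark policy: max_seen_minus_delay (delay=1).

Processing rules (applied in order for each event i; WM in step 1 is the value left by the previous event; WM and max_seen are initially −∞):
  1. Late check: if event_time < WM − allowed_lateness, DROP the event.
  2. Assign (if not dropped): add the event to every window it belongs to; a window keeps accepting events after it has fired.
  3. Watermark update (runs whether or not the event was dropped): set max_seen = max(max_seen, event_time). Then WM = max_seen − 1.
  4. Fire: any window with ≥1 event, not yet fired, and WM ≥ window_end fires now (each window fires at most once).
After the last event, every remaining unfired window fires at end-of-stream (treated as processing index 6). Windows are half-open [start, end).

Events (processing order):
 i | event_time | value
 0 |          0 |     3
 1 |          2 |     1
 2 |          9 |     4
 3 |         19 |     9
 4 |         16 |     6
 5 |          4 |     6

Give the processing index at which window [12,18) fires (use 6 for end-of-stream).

i=0 t=0 v=3: → [0,6); WM=-1
i=1 t=2 v=1: → [0,6); WM=1
i=2 t=9 v=4: → [9,15),[6,12); WM=8; [0,6) fires=2
i=3 t=19 v=9: → [18,24),[15,21); WM=18; [6,12) fires=1 [9,15) fires=1
i=4 t=16 v=6: → [15,21),[12,18); WM=18; [12,18) fires=1
i=5 t=4 v=6: DROP (t<18-3); WM=18

4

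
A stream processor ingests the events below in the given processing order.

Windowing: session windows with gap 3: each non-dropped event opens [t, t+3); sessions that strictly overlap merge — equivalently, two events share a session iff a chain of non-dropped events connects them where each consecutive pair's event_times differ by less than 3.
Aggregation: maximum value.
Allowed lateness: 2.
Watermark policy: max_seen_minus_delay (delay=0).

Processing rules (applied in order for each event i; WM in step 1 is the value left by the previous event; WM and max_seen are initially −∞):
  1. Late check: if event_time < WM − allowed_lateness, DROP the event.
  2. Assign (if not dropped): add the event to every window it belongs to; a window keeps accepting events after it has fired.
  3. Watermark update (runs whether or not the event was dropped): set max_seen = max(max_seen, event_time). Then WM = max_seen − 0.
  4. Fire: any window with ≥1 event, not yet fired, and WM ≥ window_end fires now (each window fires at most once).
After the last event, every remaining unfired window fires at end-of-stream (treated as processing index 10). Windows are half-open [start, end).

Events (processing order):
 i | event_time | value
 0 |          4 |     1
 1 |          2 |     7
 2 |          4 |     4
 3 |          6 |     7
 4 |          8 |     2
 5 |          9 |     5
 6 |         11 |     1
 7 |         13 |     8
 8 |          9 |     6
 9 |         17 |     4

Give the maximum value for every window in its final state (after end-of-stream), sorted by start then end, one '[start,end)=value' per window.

i=0 t=4 v=1: → [4,7); WM=4
i=1 t=2 v=7: → [2,7); WM=4
i=2 t=4 v=4: → [2,7); WM=4
i=3 t=6 v=7: → [2,9); WM=6
i=4 t=8 v=2: → [2,11); WM=8
i=5 t=9 v=5: → [2,12); WM=9
i=6 t=11 v=1: → [2,14); WM=11
i=7 t=13 v=8: → [2,16); WM=13
i=8 t=9 v=6: DROP (t<13-2); WM=13
i=9 t=17 v=4: → [17,20); WM=17

[2,16)=8 [17,20)=4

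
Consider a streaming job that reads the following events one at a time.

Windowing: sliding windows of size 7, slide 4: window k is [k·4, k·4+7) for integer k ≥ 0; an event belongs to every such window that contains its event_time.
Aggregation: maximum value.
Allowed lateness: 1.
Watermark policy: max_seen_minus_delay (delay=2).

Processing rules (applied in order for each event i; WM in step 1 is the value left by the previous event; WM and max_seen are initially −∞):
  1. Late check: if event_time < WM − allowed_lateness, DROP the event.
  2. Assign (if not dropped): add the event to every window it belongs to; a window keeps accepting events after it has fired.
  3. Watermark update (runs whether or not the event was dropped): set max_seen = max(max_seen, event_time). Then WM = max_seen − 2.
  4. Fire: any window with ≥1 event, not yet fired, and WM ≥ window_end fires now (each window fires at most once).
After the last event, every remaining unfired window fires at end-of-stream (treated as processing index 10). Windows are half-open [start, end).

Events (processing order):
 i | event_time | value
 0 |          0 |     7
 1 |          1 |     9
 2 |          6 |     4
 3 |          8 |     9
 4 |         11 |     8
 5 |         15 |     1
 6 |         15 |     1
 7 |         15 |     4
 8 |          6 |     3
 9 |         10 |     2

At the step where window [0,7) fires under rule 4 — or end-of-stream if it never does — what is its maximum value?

i=0 t=0 v=7: → [0,7); WM=-2
i=1 t=1 v=9: → [0,7); WM=-1
i=2 t=6 v=4: → [4,11),[0,7); WM=4
i=3 t=8 v=9: → [8,15),[4,11); WM=6
i=4 t=11 v=8: → [8,15); WM=9; [0,7) fires=9
i=5 t=15 v=1: → [12,19); WM=13; [4,11) fires=9
i=6 t=15 v=1: → [12,19); WM=13
i=7 t=15 v=4: → [12,19); WM=13
i=8 t=6 v=3: DROP (t<13-1); WM=13
i=9 t=10 v=2: DROP (t<13-1); WM=13

9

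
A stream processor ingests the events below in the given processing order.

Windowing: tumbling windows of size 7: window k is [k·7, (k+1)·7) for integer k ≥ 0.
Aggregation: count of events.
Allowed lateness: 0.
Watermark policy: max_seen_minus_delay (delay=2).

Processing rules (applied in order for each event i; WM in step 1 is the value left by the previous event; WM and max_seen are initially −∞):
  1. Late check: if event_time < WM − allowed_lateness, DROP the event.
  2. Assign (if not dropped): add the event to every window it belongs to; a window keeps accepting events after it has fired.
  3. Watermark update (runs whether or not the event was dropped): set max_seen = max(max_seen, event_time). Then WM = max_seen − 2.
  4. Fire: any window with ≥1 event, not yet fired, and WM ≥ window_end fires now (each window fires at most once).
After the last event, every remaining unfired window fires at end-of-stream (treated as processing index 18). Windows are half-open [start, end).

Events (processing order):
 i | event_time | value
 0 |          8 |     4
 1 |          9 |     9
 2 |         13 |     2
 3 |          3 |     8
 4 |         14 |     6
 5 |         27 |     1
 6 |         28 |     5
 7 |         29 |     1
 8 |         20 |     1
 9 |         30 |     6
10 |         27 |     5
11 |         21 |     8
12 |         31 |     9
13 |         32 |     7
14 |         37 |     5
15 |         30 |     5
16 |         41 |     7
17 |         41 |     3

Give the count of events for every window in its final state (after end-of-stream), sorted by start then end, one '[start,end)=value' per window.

i=0 t=8 v=4: → [7,14); WM=6
i=1 t=9 v=9: → [7,14); WM=7
i=2 t=13 v=2: → [7,14); WM=11
i=3 t=3 v=8: DROP (t<11-0); WM=11
i=4 t=14 v=6: → [14,21); WM=12
i=5 t=27 v=1: → [21,28); WM=25; [7,14) fires=3 [14,21) fires=1
i=6 t=28 v=5: → [28,35); WM=26
i=7 t=29 v=1: → [28,35); WM=27
i=8 t=20 v=1: DROP (t<27-0); WM=27
i=9 t=30 v=6: → [28,35); WM=28; [21,28) fires=1
i=10 t=27 v=5: DROP (t<28-0); WM=28
i=11 t=21 v=8: DROP (t<28-0); WM=28
i=12 t=31 v=9: → [28,35); WM=29
i=13 t=32 v=7: → [28,35); WM=30
i=14 t=37 v=5: → [35,42); WM=35; [28,35) fires=5
i=15 t=30 v=5: DROP (t<35-0); WM=35
i=16 t=41 v=7: → [35,42); WM=39
i=17 t=41 v=3: → [35,42); WM=39

[7,14)=3 [14,21)=1 [21,28)=1 [28,35)=5 [35,42)=3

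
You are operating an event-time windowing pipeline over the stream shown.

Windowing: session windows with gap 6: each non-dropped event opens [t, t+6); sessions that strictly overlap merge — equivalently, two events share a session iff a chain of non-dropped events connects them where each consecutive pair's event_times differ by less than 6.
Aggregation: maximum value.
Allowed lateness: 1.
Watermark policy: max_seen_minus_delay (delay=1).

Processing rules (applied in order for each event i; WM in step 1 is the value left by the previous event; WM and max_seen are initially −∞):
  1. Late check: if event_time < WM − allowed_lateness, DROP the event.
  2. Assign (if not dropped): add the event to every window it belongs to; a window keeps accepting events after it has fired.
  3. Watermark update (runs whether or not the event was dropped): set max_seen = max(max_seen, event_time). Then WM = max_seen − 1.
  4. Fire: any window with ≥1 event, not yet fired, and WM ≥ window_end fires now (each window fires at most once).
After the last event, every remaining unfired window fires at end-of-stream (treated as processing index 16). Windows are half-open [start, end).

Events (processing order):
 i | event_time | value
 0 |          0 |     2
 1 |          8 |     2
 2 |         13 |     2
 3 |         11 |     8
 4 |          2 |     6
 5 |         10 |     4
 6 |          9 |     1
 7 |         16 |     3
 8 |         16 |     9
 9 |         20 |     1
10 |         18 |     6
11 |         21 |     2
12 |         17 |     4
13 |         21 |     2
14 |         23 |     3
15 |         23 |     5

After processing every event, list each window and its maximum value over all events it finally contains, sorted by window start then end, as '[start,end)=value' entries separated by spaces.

[0,6)=2 [8,29)=9

i=0 t=0 v=2: → [0,6); WM=-1
i=1 t=8 v=2: → [8,14); WM=7
i=2 t=13 v=2: → [8,19); WM=12
i=3 t=11 v=8: → [8,19); WM=12
i=4 t=2 v=6: DROP (t<12-1); WM=12
i=5 t=10 v=4: DROP (t<12-1); WM=12
i=6 t=9 v=1: DROP (t<12-1); WM=12
i=7 t=16 v=3: → [8,22); WM=15
i=8 t=16 v=9: → [8,22); WM=15
i=9 t=20 v=1: → [8,26); WM=19
i=10 t=18 v=6: → [8,26); WM=19
i=11 t=21 v=2: → [8,27); WM=20
i=12 t=17 v=4: DROP (t<20-1); WM=20
i=13 t=21 v=2: → [8,27); WM=20
i=14 t=23 v=3: → [8,29); WM=22
i=15 t=23 v=5: → [8,29); WM=22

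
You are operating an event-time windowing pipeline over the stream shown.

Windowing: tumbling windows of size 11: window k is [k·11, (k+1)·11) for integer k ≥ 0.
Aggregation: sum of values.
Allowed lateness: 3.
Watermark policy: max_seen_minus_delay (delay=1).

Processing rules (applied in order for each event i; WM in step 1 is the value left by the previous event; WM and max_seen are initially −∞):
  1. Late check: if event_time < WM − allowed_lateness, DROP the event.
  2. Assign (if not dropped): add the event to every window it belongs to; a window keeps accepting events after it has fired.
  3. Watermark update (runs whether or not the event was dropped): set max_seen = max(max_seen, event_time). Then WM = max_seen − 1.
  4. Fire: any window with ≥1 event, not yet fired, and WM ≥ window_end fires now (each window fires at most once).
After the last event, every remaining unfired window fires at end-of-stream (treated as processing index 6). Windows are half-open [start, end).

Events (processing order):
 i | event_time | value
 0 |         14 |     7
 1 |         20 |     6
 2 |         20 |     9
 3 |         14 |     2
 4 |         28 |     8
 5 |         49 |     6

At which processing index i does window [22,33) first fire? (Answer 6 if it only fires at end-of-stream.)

5

i=0 t=14 v=7: → [11,22); WM=13
i=1 t=20 v=6: → [11,22); WM=19
i=2 t=20 v=9: → [11,22); WM=19
i=3 t=14 v=2: DROP (t<19-3); WM=19
i=4 t=28 v=8: → [22,33); WM=27; [11,22) fires=22
i=5 t=49 v=6: → [44,55); WM=48; [22,33) fires=8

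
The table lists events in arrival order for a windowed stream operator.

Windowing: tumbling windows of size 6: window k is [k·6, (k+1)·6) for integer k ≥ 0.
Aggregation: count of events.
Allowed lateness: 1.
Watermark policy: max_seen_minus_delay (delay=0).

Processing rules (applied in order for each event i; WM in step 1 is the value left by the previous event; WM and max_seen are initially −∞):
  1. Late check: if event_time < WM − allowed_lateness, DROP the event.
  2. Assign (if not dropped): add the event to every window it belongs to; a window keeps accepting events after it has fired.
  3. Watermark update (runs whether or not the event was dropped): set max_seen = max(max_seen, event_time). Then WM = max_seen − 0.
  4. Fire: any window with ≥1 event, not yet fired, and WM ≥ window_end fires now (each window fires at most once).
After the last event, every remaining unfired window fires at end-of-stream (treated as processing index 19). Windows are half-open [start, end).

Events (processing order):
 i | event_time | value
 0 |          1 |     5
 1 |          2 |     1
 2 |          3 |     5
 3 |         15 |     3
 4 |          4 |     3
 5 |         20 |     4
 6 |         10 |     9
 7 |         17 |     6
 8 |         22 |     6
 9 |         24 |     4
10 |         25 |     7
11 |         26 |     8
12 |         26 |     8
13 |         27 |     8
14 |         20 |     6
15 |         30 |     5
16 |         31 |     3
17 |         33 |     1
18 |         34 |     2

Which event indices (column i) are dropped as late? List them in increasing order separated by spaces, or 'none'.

4 6 7 14

i=0 t=1 v=5: → [0,6); WM=1
i=1 t=2 v=1: → [0,6); WM=2
i=2 t=3 v=5: → [0,6); WM=3
i=3 t=15 v=3: → [12,18); WM=15; [0,6) fires=3
i=4 t=4 v=3: DROP (t<15-1); WM=15
i=5 t=20 v=4: → [18,24); WM=20; [12,18) fires=1
i=6 t=10 v=9: DROP (t<20-1); WM=20
i=7 t=17 v=6: DROP (t<20-1); WM=20
i=8 t=22 v=6: → [18,24); WM=22
i=9 t=24 v=4: → [24,30); WM=24; [18,24) fires=2
i=10 t=25 v=7: → [24,30); WM=25
i=11 t=26 v=8: → [24,30); WM=26
i=12 t=26 v=8: → [24,30); WM=26
i=13 t=27 v=8: → [24,30); WM=27
i=14 t=20 v=6: DROP (t<27-1); WM=27
i=15 t=30 v=5: → [30,36); WM=30; [24,30) fires=5
i=16 t=31 v=3: → [30,36); WM=31
i=17 t=33 v=1: → [30,36); WM=33
i=18 t=34 v=2: → [30,36); WM=34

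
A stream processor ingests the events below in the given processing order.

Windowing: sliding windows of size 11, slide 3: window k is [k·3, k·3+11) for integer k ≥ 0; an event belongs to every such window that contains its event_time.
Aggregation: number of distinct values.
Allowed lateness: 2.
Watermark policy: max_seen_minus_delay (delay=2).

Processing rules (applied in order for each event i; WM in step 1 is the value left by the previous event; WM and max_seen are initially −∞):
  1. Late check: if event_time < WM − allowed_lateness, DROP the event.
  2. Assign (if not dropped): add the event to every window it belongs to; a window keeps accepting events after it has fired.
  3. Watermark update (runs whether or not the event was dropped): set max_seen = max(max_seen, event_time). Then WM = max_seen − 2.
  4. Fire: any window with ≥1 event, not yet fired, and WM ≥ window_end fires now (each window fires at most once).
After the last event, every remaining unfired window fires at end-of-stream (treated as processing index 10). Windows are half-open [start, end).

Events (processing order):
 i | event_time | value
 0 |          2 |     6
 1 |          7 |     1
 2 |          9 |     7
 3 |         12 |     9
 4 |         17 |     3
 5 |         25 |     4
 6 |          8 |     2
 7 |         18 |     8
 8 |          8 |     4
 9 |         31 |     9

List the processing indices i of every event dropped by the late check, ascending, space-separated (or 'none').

6 7 8

i=0 t=2 v=6: → [0,11); WM=0
i=1 t=7 v=1: → [6,17),[3,14),[0,11); WM=5
i=2 t=9 v=7: → [9,20),[6,17),[3,14),[0,11); WM=7
i=3 t=12 v=9: → [12,23),[9,20),[6,17),[3,14); WM=10
i=4 t=17 v=3: → [15,26),[12,23),[9,20); WM=15; [0,11) fires=3 [3,14) fires=3
i=5 t=25 v=4: → [24,35),[21,32),[18,29),[15,26); WM=23; [6,17) fires=3 [9,20) fires=3 [12,23) fires=2
i=6 t=8 v=2: DROP (t<23-2); WM=23
i=7 t=18 v=8: DROP (t<23-2); WM=23
i=8 t=8 v=4: DROP (t<23-2); WM=23
i=9 t=31 v=9: → [30,41),[27,38),[24,35),[21,32); WM=29; [15,26) fires=2 [18,29) fires=1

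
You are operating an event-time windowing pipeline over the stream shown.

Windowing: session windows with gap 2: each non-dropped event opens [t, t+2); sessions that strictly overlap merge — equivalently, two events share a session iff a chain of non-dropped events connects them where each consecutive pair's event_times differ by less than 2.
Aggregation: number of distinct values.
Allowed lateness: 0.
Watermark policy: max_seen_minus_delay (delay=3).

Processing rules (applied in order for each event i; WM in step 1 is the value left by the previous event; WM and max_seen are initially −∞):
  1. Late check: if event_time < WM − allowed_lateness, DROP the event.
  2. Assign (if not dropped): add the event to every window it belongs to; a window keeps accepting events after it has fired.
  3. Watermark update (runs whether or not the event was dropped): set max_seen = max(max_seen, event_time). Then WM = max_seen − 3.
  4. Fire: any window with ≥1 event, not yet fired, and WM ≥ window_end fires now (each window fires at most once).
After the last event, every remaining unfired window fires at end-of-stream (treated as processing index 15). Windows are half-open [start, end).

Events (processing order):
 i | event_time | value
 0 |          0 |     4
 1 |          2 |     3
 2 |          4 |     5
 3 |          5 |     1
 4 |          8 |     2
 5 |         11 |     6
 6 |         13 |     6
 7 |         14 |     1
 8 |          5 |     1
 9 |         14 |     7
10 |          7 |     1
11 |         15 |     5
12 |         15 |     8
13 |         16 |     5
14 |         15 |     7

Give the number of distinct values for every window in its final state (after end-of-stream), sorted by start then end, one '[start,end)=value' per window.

[0,2)=1 [2,4)=1 [4,7)=2 [8,10)=1 [11,13)=1 [13,18)=5

i=0 t=0 v=4: → [0,2); WM=-3
i=1 t=2 v=3: → [2,4); WM=-1
i=2 t=4 v=5: → [4,6); WM=1
i=3 t=5 v=1: → [4,7); WM=2
i=4 t=8 v=2: → [8,10); WM=5
i=5 t=11 v=6: → [11,13); WM=8
i=6 t=13 v=6: → [13,15); WM=10
i=7 t=14 v=1: → [13,16); WM=11
i=8 t=5 v=1: DROP (t<11-0); WM=11
i=9 t=14 v=7: → [13,16); WM=11
i=10 t=7 v=1: DROP (t<11-0); WM=11
i=11 t=15 v=5: → [13,17); WM=12
i=12 t=15 v=8: → [13,17); WM=12
i=13 t=16 v=5: → [13,18); WM=13
i=14 t=15 v=7: → [13,18); WM=13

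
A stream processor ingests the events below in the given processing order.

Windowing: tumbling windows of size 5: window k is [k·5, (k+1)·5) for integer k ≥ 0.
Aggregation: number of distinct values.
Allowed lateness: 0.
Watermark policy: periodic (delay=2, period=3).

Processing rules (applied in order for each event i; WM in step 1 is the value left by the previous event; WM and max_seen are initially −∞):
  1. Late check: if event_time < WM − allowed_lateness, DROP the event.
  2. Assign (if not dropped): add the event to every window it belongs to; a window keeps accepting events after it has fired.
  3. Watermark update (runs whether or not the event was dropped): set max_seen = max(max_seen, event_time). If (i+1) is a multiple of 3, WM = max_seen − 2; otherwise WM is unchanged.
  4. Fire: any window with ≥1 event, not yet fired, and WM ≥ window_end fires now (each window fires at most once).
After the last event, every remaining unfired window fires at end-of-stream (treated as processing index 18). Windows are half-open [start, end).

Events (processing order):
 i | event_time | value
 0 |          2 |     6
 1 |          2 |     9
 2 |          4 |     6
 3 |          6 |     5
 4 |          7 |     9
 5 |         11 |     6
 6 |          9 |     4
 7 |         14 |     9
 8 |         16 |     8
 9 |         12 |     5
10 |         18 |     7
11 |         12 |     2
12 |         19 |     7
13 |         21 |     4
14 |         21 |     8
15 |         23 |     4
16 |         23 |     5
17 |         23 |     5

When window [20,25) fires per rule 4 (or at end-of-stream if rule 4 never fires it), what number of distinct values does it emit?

3

i=0 t=2 v=6: → [0,5); WM=−∞
i=1 t=2 v=9: → [0,5); WM=−∞
i=2 t=4 v=6: → [0,5); WM=2
i=3 t=6 v=5: → [5,10); WM=2
i=4 t=7 v=9: → [5,10); WM=2
i=5 t=11 v=6: → [10,15); WM=9; [0,5) fires=2
i=6 t=9 v=4: → [5,10); WM=9
i=7 t=14 v=9: → [10,15); WM=9
i=8 t=16 v=8: → [15,20); WM=14; [5,10) fires=3
i=9 t=12 v=5: DROP (t<14-0); WM=14
i=10 t=18 v=7: → [15,20); WM=14
i=11 t=12 v=2: DROP (t<14-0); WM=16; [10,15) fires=2
i=12 t=19 v=7: → [15,20); WM=16
i=13 t=21 v=4: → [20,25); WM=16
i=14 t=21 v=8: → [20,25); WM=19
i=15 t=23 v=4: → [20,25); WM=19
i=16 t=23 v=5: → [20,25); WM=19
i=17 t=23 v=5: → [20,25); WM=21; [15,20) fires=2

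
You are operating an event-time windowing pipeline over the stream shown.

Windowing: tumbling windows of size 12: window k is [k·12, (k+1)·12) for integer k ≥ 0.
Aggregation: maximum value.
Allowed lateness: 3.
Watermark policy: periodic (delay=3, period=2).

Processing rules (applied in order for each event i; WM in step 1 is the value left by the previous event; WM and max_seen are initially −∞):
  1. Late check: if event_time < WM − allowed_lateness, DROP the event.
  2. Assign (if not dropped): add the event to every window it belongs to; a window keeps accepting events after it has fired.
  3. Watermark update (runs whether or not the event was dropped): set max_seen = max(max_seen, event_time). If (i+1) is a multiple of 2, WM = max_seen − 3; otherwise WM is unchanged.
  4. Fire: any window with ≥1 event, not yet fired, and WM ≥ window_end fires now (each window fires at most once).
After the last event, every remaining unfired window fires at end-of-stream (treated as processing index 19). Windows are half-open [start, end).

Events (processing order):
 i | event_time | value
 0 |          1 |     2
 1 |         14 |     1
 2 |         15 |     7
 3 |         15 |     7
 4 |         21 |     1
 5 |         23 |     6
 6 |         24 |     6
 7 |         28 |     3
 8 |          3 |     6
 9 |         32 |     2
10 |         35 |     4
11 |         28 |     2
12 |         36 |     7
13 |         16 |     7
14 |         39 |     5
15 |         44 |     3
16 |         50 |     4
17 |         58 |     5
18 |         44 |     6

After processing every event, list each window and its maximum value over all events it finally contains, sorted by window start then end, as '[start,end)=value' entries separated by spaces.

[0,12)=2 [12,24)=7 [24,36)=6 [36,48)=7 [48,60)=5

i=0 t=1 v=2: → [0,12); WM=−∞
i=1 t=14 v=1: → [12,24); WM=11
i=2 t=15 v=7: → [12,24); WM=11
i=3 t=15 v=7: → [12,24); WM=12; [0,12) fires=2
i=4 t=21 v=1: → [12,24); WM=12
i=5 t=23 v=6: → [12,24); WM=20
i=6 t=24 v=6: → [24,36); WM=20
i=7 t=28 v=3: → [24,36); WM=25; [12,24) fires=7
i=8 t=3 v=6: DROP (t<25-3); WM=25
i=9 t=32 v=2: → [24,36); WM=29
i=10 t=35 v=4: → [24,36); WM=29
i=11 t=28 v=2: → [24,36); WM=32
i=12 t=36 v=7: → [36,48); WM=32
i=13 t=16 v=7: DROP (t<32-3); WM=33
i=14 t=39 v=5: → [36,48); WM=33
i=15 t=44 v=3: → [36,48); WM=41; [24,36) fires=6
i=16 t=50 v=4: → [48,60); WM=41
i=17 t=58 v=5: → [48,60); WM=55; [36,48) fires=7
i=18 t=44 v=6: DROP (t<55-3); WM=55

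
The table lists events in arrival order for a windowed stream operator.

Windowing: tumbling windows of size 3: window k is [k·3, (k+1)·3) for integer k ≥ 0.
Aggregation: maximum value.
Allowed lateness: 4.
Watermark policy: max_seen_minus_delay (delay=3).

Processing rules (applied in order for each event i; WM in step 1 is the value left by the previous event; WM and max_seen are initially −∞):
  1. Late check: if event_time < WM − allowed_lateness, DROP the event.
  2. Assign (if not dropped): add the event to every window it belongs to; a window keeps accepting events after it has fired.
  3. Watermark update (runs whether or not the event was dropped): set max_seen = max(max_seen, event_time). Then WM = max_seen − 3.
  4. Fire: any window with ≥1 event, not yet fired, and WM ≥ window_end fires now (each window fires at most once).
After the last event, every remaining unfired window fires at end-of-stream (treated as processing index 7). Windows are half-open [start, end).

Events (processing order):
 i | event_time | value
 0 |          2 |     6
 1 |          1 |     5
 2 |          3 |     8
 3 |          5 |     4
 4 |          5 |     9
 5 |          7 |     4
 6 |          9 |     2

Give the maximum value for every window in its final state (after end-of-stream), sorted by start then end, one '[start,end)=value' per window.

i=0 t=2 v=6: → [0,3); WM=-1
i=1 t=1 v=5: → [0,3); WM=-1
i=2 t=3 v=8: → [3,6); WM=0
i=3 t=5 v=4: → [3,6); WM=2
i=4 t=5 v=9: → [3,6); WM=2
i=5 t=7 v=4: → [6,9); WM=4; [0,3) fires=6
i=6 t=9 v=2: → [9,12); WM=6; [3,6) fires=9

[0,3)=6 [3,6)=9 [6,9)=4 [9,12)=2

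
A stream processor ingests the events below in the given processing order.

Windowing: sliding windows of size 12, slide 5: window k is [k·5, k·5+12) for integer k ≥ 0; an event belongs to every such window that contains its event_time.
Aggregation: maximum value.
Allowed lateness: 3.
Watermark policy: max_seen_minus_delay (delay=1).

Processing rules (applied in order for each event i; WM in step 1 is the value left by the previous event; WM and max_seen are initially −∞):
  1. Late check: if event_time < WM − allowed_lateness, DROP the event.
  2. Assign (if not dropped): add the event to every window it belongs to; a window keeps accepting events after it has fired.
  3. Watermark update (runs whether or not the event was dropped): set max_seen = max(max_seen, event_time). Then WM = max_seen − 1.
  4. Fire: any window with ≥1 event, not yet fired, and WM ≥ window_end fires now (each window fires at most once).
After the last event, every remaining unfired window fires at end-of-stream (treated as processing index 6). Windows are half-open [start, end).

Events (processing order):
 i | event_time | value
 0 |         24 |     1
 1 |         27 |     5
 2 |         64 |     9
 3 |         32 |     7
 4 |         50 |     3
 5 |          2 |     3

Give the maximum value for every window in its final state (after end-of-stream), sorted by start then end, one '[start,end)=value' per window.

[15,27)=1 [20,32)=5 [25,37)=5 [55,67)=9 [60,72)=9

i=0 t=24 v=1: → [20,32),[15,27); WM=23
i=1 t=27 v=5: → [25,37),[20,32); WM=26
i=2 t=64 v=9: → [60,72),[55,67); WM=63; [15,27) fires=1 [20,32) fires=5 [25,37) fires=5
i=3 t=32 v=7: DROP (t<63-3); WM=63
i=4 t=50 v=3: DROP (t<63-3); WM=63
i=5 t=2 v=3: DROP (t<63-3); WM=63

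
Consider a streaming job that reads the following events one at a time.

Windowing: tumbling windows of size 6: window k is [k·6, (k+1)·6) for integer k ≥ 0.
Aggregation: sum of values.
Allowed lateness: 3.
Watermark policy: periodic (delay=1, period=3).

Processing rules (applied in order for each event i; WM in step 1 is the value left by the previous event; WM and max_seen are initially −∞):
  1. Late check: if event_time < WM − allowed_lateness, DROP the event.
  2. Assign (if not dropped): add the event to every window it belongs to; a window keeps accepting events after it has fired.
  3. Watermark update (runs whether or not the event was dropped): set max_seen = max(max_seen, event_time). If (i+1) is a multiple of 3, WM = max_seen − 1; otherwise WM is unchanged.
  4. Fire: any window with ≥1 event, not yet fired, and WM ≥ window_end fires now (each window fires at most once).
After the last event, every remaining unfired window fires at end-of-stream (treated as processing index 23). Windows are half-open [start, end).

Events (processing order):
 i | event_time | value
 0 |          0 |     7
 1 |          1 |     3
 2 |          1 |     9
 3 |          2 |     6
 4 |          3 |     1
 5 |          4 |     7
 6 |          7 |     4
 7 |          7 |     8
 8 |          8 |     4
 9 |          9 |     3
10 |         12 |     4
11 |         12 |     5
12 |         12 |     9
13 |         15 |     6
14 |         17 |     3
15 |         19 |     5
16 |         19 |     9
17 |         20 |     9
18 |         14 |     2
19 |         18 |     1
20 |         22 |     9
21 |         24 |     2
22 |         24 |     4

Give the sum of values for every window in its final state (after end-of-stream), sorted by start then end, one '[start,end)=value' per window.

i=0 t=0 v=7: → [0,6); WM=−∞
i=1 t=1 v=3: → [0,6); WM=−∞
i=2 t=1 v=9: → [0,6); WM=0
i=3 t=2 v=6: → [0,6); WM=0
i=4 t=3 v=1: → [0,6); WM=0
i=5 t=4 v=7: → [0,6); WM=3
i=6 t=7 v=4: → [6,12); WM=3
i=7 t=7 v=8: → [6,12); WM=3
i=8 t=8 v=4: → [6,12); WM=7; [0,6) fires=33
i=9 t=9 v=3: → [6,12); WM=7
i=10 t=12 v=4: → [12,18); WM=7
i=11 t=12 v=5: → [12,18); WM=11
i=12 t=12 v=9: → [12,18); WM=11
i=13 t=15 v=6: → [12,18); WM=11
i=14 t=17 v=3: → [12,18); WM=16; [6,12) fires=19
i=15 t=19 v=5: → [18,24); WM=16
i=16 t=19 v=9: → [18,24); WM=16
i=17 t=20 v=9: → [18,24); WM=19; [12,18) fires=27
i=18 t=14 v=2: DROP (t<19-3); WM=19
i=19 t=18 v=1: → [18,24); WM=19
i=20 t=22 v=9: → [18,24); WM=21
i=21 t=24 v=2: → [24,30); WM=21
i=22 t=24 v=4: → [24,30); WM=21

[0,6)=33 [6,12)=19 [12,18)=27 [18,24)=33 [24,30)=6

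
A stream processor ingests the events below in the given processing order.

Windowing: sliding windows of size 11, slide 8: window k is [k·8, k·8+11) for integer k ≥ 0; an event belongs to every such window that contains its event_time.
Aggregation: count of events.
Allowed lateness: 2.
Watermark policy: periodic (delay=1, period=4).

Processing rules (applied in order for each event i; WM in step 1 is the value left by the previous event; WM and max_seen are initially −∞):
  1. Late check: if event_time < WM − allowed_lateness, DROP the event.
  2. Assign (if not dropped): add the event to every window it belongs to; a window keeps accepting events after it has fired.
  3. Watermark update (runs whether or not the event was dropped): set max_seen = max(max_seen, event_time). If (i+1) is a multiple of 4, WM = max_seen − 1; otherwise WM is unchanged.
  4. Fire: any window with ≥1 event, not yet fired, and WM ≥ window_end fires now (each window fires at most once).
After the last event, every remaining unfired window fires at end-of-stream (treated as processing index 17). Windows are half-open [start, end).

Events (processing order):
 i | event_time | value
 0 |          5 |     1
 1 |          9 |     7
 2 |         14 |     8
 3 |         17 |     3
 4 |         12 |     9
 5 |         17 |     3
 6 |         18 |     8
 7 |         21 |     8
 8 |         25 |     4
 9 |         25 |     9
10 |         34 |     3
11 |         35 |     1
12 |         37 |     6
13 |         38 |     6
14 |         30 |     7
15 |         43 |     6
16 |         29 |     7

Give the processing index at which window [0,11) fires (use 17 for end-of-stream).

3

i=0 t=5 v=1: → [0,11); WM=−∞
i=1 t=9 v=7: → [8,19),[0,11); WM=−∞
i=2 t=14 v=8: → [8,19); WM=−∞
i=3 t=17 v=3: → [16,27),[8,19); WM=16; [0,11) fires=2
i=4 t=12 v=9: DROP (t<16-2); WM=16
i=5 t=17 v=3: → [16,27),[8,19); WM=16
i=6 t=18 v=8: → [16,27),[8,19); WM=16
i=7 t=21 v=8: → [16,27); WM=20; [8,19) fires=5
i=8 t=25 v=4: → [24,35),[16,27); WM=20
i=9 t=25 v=9: → [24,35),[16,27); WM=20
i=10 t=34 v=3: → [32,43),[24,35); WM=20
i=11 t=35 v=1: → [32,43); WM=34; [16,27) fires=6
i=12 t=37 v=6: → [32,43); WM=34
i=13 t=38 v=6: → [32,43); WM=34
i=14 t=30 v=7: DROP (t<34-2); WM=34
i=15 t=43 v=6: → [40,51); WM=42; [24,35) fires=3
i=16 t=29 v=7: DROP (t<42-2); WM=42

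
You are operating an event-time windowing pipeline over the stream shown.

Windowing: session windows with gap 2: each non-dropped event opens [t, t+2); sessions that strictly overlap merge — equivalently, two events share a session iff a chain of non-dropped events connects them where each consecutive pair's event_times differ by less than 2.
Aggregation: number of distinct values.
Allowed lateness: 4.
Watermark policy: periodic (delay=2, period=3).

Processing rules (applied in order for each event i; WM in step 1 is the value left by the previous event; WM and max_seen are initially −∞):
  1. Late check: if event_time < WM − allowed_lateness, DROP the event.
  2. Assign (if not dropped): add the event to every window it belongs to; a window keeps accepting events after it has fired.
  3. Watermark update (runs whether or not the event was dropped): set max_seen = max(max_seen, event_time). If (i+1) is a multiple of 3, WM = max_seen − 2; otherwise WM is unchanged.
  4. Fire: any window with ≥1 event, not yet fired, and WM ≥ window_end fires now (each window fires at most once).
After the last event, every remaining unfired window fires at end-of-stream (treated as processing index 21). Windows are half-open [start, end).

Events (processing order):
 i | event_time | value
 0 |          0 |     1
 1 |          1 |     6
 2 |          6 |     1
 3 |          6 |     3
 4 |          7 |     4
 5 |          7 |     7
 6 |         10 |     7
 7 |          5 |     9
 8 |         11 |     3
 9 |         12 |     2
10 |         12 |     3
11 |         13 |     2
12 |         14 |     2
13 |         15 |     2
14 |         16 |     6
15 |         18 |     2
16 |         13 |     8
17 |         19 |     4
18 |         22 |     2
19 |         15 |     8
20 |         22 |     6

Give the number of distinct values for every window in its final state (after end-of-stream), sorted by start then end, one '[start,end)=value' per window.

i=0 t=0 v=1: → [0,2); WM=−∞
i=1 t=1 v=6: → [0,3); WM=−∞
i=2 t=6 v=1: → [6,8); WM=4
i=3 t=6 v=3: → [6,8); WM=4
i=4 t=7 v=4: → [6,9); WM=4
i=5 t=7 v=7: → [6,9); WM=5
i=6 t=10 v=7: → [10,12); WM=5
i=7 t=5 v=9: → [5,9); WM=5
i=8 t=11 v=3: → [10,13); WM=9
i=9 t=12 v=2: → [10,14); WM=9
i=10 t=12 v=3: → [10,14); WM=9
i=11 t=13 v=2: → [10,15); WM=11
i=12 t=14 v=2: → [10,16); WM=11
i=13 t=15 v=2: → [10,17); WM=11
i=14 t=16 v=6: → [10,18); WM=14
i=15 t=18 v=2: → [18,20); WM=14
i=16 t=13 v=8: → [10,18); WM=14
i=17 t=19 v=4: → [18,21); WM=17
i=18 t=22 v=2: → [22,24); WM=17
i=19 t=15 v=8: → [10,18); WM=17
i=20 t=22 v=6: → [22,24); WM=20

[0,3)=2 [5,9)=5 [10,18)=5 [18,21)=2 [22,24)=2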